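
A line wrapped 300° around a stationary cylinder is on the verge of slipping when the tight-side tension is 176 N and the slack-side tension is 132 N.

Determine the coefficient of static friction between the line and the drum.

μ ≈ 0.0549

T₂/T₁ = e^{μβ} → μ = ln(T₂/T₁)/β.
β = 300° = 5.236 rad.
μ = ln(176/132)/5.236 = ln(1.333)/5.236 = 0.0549.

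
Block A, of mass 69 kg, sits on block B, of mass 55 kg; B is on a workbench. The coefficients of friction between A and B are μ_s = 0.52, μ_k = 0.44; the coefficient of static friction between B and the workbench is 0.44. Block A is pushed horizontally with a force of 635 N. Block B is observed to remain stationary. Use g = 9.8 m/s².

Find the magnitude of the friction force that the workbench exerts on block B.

Between the blocks, N₁ = m_A g = 676.2 N.
Maximum static friction on A from B: μ_s N₁ = 0.52×676.2 = 351.6 N.
Since P = 635 N > 351.6 N, A slides on B; the A–B friction is kinetic: f₁ = μ_k N₁ = 0.44×676.2 = 298 N.
By Newton's third law B feels 298 N forward from A. With B stationary, the floor's static friction on B balances it: f₂ = 298 N (well within μ_s(m_A+m_B)g = 534.7 N).

f ≈ 298 N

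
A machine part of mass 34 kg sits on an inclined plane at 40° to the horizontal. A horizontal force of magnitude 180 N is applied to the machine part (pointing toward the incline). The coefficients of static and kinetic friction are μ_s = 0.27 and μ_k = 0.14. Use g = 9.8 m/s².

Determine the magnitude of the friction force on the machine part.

The horizontal push has a component P sin θ into the surface, so N = m g cos θ + P sin θ = 255.2 + 115.7 = 370.9 N.
Along the incline, the net driving force (taking up-slope positive) is P cos θ − m g sin θ = 137.9 − 214.2 = -76.29 N, so equilibrium requires friction f = 76.29 N (up-slope).
Maximum static friction: μ_s N = 0.27 × 370.9 = 100.2 N.
Since 76.29 N is within the 100.2 N limit, the machine part stays put and friction is exactly 76.3 N.

f ≈ 76.3 N (up the incline)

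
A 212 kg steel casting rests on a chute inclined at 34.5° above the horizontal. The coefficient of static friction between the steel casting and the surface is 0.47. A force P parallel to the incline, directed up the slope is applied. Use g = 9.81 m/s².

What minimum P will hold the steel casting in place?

The steel casting tends to slide down (tan θ > μ_s), so at the point of impending slip friction acts up-slope at its limit: f = μ_s N.
P is parallel to the surface, so N = m g cos θ = 1710 N.
Along the incline: P + μ_s N = m g sin θ, so P = 1180 − 0.47×1710 = 372 N.

P_min ≈ 372 N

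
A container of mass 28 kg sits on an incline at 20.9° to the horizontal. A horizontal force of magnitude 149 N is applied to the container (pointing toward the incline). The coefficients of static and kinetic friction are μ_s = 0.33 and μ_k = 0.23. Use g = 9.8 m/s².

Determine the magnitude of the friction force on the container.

The horizontal push has a component P sin θ into the surface, so N = m g cos θ + P sin θ = 256.3 + 53.15 = 309.5 N.
Along the incline, the net driving force (taking up-slope positive) is P cos θ − m g sin θ = 139.2 − 97.89 = 41.31 N, so equilibrium requires friction f = -41.31 N (down-slope).
Maximum static friction: μ_s N = 0.33 × 309.5 = 102.1 N.
Since 41.31 N is within the 102.1 N limit, the container stays put and friction is exactly 41.3 N.

f ≈ 41.3 N (down the incline)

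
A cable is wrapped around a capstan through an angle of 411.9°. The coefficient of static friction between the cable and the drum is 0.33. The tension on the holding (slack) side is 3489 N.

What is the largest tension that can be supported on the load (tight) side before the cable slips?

At impending slip the capstan equation gives T₂/T₁ = e^{μβ} with β in radians.
β = 411.9° × π/180 = 7.189 rad.
e^{μβ} = e^{0.33×7.189} = 10.72.
T₂ = T₁ · e^{μβ} = 3489 × 10.72 = 37400 N.

T_max ≈ 37400 N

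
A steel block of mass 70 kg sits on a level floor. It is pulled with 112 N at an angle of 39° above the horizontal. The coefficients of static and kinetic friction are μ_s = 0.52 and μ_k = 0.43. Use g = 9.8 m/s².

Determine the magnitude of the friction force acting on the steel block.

Vertical equilibrium gives N = m g − P sin α = 615.5 N.
The horizontal driving force is P cos α = 87.04 N, so equilibrium needs friction f = 87.04 N.
μ_s N = 0.52 × 615.5 = 320.1 N.
87.04 ≤ 320.1 N → static; friction equals the required 87 N.

f ≈ 87 N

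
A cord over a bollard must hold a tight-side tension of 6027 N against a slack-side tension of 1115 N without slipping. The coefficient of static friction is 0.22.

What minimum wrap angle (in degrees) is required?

β_min ≈ 439°

T₂/T₁ = e^{μβ} → β = ln(T₂/T₁)/μ.
β = ln(6027/1115)/0.22 = 1.687/0.22 = 7.67 rad.
In degrees: β = 7.67 × 180/π = 439°.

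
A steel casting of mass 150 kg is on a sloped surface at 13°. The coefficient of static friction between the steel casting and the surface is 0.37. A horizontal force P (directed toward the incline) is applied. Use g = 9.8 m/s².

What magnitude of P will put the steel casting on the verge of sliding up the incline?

P ≈ 966 N

At impending motion up the slope, friction acts down-slope at its limit: f = μ_s N.
Perpendicular to the incline: N = m g cos θ + P sin θ.
Along the incline: P cos θ = m g sin θ + μ_s N = m g sin θ + μ_s (m g cos θ + P sin θ).
Solving, P (cos θ − μ_s sin θ) = m g (sin θ + μ_s cos θ), so P = 150×9.8×(sin 13° + 0.37 cos 13°)/(cos 13° − 0.37 sin 13°) = 1470×0.5855/0.8911 = 966 N.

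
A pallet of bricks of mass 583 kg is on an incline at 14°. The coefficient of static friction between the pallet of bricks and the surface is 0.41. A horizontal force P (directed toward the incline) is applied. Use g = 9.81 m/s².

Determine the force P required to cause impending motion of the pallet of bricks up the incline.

P ≈ 4200 N

At impending motion up the slope, friction acts down-slope at its limit: f = μ_s N.
Perpendicular to the incline: N = m g cos θ + P sin θ.
Along the incline: P cos θ = m g sin θ + μ_s N = m g sin θ + μ_s (m g cos θ + P sin θ).
Solving, P (cos θ − μ_s sin θ) = m g (sin θ + μ_s cos θ), so P = 583×9.81×(sin 14° + 0.41 cos 14°)/(cos 14° − 0.41 sin 14°) = 5720×0.6397/0.8711 = 4200 N.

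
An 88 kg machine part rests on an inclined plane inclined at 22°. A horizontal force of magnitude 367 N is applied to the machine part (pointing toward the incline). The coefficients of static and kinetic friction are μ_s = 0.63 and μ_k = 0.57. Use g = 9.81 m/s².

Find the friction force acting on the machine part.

Resolve perpendicular to the incline: N = m g cos θ + P sin θ = 88×9.81×cos 22° + 367×sin 22° = 937.9 N.
Parallel to the incline: P cos θ − m g sin θ = 340.3 − 323.4 = 16.89 N; the friction needed to balance this is 16.89 N acting down the slope.
The limit of static friction is μ_s N = 590.9 N.
Since 16.89 N is within the 590.9 N limit, the machine part stays put and friction is exactly 16.9 N.

f ≈ 16.9 N (down the incline)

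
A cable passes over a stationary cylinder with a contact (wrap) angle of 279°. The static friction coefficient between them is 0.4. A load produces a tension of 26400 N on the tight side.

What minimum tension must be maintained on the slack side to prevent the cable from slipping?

T_min ≈ 3760 N

Capstan equation at impending slip: T_tight/T_slack = e^{μβ}.
β = 279° = 4.869 rad; e^{μβ} = e^{0.4×4.869} = 7.013.
T_slack = T_tight / e^{μβ} = 26400 / 7.013 = 3760 N.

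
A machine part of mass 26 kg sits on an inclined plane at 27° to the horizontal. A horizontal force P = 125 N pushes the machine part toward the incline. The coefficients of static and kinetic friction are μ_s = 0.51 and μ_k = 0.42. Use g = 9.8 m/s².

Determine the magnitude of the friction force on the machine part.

Resolve perpendicular to the incline: N = m g cos θ + P sin θ = 26×9.8×cos 27° + 125×sin 27° = 283.8 N.
Parallel to the incline: P cos θ − m g sin θ = 111.4 − 115.7 = -4.301 N; the friction needed to balance this is 4.301 N acting up the slope.
Maximum static friction: μ_s N = 0.51 × 283.8 = 144.7 N.
Since 4.301 N is within the 144.7 N limit, the machine part stays put and friction is exactly 4.3 N.

f ≈ 4.3 N (up the incline)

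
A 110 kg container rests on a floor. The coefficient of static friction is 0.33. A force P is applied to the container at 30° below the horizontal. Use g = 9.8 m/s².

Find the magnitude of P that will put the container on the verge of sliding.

P ≈ 507 N

N = m g + P sin α (the push presses the container into the floor).
At impending slip, P cos α = μ_s N = μ_s (m g + P sin α).
Solving: P (cos α − μ_s sin α) = μ_s m g → P = 0.33×1080/(cos 30° − 0.33 sin 30°) = 356/0.701 = 507 N.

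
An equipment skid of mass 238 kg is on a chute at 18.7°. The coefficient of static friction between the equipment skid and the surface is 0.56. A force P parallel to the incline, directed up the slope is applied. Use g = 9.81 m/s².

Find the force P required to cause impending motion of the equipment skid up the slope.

At impending motion up the slope, friction acts down-slope at its limit: f = μ_s N.
P is parallel to the surface, so N = m g cos θ = 2210 N.
Along the incline: P = m g sin θ + μ_s N = 749 + 0.56×2210 = 1990 N.

P ≈ 1990 N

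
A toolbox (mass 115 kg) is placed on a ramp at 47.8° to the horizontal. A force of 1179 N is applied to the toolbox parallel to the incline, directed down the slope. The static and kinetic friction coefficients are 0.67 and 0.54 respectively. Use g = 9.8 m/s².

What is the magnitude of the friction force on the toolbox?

f ≈ 409 N (up the incline)

The normal reaction is N = m g cos θ = 757 N.
Parallel to the incline, ΣF = 0 gives f = m g sin θ + P = 834.9 + 1179 = 2014 N (up-slope positive).
Static friction can supply at most μ_s N = 507.2 N.
|2014| exceeds 507.2 N, so the toolbox slips down-slope; friction is kinetic, f = μ_k N = 0.54×757 = 409 N.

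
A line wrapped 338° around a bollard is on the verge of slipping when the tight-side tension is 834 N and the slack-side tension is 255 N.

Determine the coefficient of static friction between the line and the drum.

T₂/T₁ = e^{μβ} → μ = ln(T₂/T₁)/β.
β = 338° = 5.899 rad.
μ = ln(834/255)/5.899 = ln(3.271)/5.899 = 0.201.

μ ≈ 0.201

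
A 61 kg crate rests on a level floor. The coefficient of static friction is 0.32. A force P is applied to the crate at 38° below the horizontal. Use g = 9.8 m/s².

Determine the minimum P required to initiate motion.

P ≈ 324 N

N = m g + P sin α (the push presses the crate into the level floor).
At impending slip, P cos α = μ_s N = μ_s (m g + P sin α).
Solving: P (cos α − μ_s sin α) = μ_s m g → P = 0.32×598/(cos 38° − 0.32 sin 38°) = 191/0.591 = 324 N.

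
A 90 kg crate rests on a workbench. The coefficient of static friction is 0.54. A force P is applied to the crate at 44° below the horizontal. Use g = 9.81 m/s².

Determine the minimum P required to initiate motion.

P ≈ 1390 N

N = m g + P sin α (the push presses the crate into the workbench).
At impending slip, P cos α = μ_s N = μ_s (m g + P sin α).
Solving: P (cos α − μ_s sin α) = μ_s m g → P = 0.54×883/(cos 44° − 0.54 sin 44°) = 477/0.3442 = 1390 N.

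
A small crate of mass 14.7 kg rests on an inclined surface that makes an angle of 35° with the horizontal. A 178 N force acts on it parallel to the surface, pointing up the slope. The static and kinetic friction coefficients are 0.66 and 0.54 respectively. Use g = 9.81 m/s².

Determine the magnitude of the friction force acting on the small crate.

Perpendicular to the surface, N = m g cos θ = 14.7·9.81·cos 35° = 118.1 N.
The friction needed for equilibrium is m g sin θ − P = 82.71 − 178 = -95.29 N, measured positive up-slope.
Maximum static friction available: μ_s N = 0.66 × 118.1 = 77.96 N.
Since |-95.29| > 77.96 N, static friction cannot hold it; the small crate slides up the incline and kinetic friction applies: f = μ_k N = 0.54 × 118.1 = 63.8 N.

f ≈ 63.8 N (down the incline)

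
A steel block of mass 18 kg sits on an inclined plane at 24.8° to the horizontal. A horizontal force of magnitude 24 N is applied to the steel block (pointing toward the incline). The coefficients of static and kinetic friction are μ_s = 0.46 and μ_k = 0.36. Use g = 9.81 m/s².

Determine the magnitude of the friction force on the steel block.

f ≈ 52.3 N (up the incline)

The horizontal push has a component P sin θ into the surface, so N = m g cos θ + P sin θ = 160.3 + 10.07 = 170.4 N.
Parallel to the incline: P cos θ − m g sin θ = 21.79 − 74.07 = -52.28 N; the friction needed to balance this is 52.28 N acting up the slope.
The limit of static friction is μ_s N = 78.37 N.
|f_req| = 52.28 ≤ 78.37 N → the steel block is in equilibrium; friction equals the required value.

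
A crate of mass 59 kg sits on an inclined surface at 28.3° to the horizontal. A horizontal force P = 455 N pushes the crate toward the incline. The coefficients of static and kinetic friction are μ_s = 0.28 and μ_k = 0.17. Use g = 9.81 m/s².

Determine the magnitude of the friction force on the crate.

f ≈ 126 N (down the incline)

Resolve perpendicular to the incline: N = m g cos θ + P sin θ = 59×9.81×cos 28.3° + 455×sin 28.3° = 725.3 N.
Along the incline, the net driving force (taking up-slope positive) is P cos θ − m g sin θ = 400.6 − 274.4 = 126.2 N, so equilibrium requires friction f = -126.2 N (down-slope).
The limit of static friction is μ_s N = 203.1 N.
|f_req| = 126.2 ≤ 203.1 N → the crate is in equilibrium; friction equals the required value.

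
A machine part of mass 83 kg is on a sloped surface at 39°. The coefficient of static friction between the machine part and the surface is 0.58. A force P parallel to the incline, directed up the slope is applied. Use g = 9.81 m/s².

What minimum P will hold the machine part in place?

The machine part tends to slide down (tan θ > μ_s), so at the point of impending slip friction acts up-slope at its limit: f = μ_s N.
P is parallel to the surface, so N = m g cos θ = 633 N.
Along the incline: P + μ_s N = m g sin θ, so P = 512 − 0.58×633 = 145 N.

P_min ≈ 145 N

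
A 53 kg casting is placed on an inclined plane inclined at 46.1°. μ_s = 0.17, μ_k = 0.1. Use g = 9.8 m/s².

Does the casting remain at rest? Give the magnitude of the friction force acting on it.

N = m g cos θ = 360 N.
Down-slope weight component: m g sin θ = 374 N.
μ_s N = 61.2 N.
374 > 61.2 N, so it slides; kinetic friction f = μ_k N = 0.1×360 = 36 N.

f ≈ 36 N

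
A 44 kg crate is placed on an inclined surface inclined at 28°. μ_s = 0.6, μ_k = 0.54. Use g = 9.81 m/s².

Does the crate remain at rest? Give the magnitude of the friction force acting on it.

f ≈ 203 N

N = m g cos θ = 381 N.
Down-slope weight component: m g sin θ = 203 N.
μ_s N = 229 N.
203 ≤ 229 N, so it stays put; friction = 203 N.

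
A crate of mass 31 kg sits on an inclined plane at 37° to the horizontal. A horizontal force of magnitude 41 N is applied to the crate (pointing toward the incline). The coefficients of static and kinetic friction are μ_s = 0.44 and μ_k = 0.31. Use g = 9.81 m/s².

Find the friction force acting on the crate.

Normal direction: N = m g cos θ + P sin θ = 267.5 N.
Parallel to the incline: P cos θ − m g sin θ = 32.74 − 183 = -150.3 N; the friction needed to balance this is 150.3 N acting up the slope.
Maximum static friction: μ_s N = 0.44 × 267.5 = 117.7 N.
|f_req| = 150.3 > 117.7 N → the crate slides down the incline; f = μ_k N = 0.31 × 267.5 = 82.9 N.

f ≈ 82.9 N (up the incline)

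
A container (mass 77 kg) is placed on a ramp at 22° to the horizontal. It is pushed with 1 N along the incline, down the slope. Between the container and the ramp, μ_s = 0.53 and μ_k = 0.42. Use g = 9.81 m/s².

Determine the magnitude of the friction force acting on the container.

f ≈ 284 N (up the incline)

Perpendicular to the surface, N = m g cos θ = 77·9.81·cos 22° = 700.4 N.
The friction needed for equilibrium is m g sin θ + P = 283 + 1 = 284 N, measured positive up-slope.
The static-friction ceiling is μ_s N = 0.53 × 700.4 = 371.2 N.
Since |284| ≤ 371.2 N, static friction is sufficient; f equals the required value, not μ_s N.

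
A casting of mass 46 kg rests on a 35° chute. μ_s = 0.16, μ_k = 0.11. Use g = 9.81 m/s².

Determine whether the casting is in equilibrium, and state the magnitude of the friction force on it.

f ≈ 40.7 N

N = m g cos θ = 370 N.
Down-slope weight component: m g sin θ = 259 N.
μ_s N = 59.1 N.
259 > 59.1 N, so it slides; kinetic friction f = μ_k N = 0.11×370 = 40.7 N.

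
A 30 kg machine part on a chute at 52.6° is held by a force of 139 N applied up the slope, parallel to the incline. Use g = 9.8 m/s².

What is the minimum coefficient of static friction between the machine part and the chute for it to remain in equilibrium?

μ_s,min ≈ 0.53

N = m g cos θ = 178.6 N.
Friction must make up the shortfall along the incline: f = m g sin θ − P = 233.6 − 139 = 94.56 N.
At the threshold f = μ_s N, so μ_s,min = 94.56/178.6 = 0.53.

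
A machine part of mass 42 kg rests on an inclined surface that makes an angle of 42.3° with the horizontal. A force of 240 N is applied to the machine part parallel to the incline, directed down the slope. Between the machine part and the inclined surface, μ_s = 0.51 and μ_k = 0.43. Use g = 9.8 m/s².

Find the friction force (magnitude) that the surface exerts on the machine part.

f ≈ 131 N (up the incline)

Normal force: N = m g cos θ = 42 × 9.8 × cos 42.3° = 304.4 N.
Parallel to the incline, ΣF = 0 gives f = m g sin θ + P = 277 + 240 = 517 N (up-slope positive).
Static friction can supply at most μ_s N = 155.3 N.
|517| exceeds 155.3 N, so the machine part slips down-slope; friction is kinetic, f = μ_k N = 0.43×304.4 = 131 N.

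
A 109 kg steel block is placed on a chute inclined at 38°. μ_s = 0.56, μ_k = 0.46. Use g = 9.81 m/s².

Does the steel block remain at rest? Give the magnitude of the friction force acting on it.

f ≈ 388 N

N = m g cos θ = 843 N.
Down-slope weight component: m g sin θ = 658 N.
μ_s N = 472 N.
658 > 472 N, so it slides; kinetic friction f = μ_k N = 0.46×843 = 388 N.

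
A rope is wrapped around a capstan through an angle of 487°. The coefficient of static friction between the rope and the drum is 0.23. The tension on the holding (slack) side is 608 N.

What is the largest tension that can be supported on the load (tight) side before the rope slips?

T_max ≈ 4290 N

At impending slip the capstan equation gives T₂/T₁ = e^{μβ} with β in radians.
β = 487° × π/180 = 8.5 rad.
e^{μβ} = e^{0.23×8.5} = 7.064.
T₂ = T₁ · e^{μβ} = 608 × 7.064 = 4290 N.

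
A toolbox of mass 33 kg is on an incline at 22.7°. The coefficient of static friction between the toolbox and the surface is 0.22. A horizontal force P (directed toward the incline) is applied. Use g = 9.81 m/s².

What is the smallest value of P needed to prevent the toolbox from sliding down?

P_min ≈ 58.8 N

The toolbox tends to slide down (tan θ > μ_s), so at the point of impending slip friction acts up-slope at its limit: f = μ_s N.
Perpendicular to the incline: N = m g cos θ + P sin θ.
Along the incline: P cos θ + μ_s N = m g sin θ, i.e. P cos θ + μ_s (m g cos θ + P sin θ) = m g sin θ.
Solving, P (cos θ + μ_s sin θ) = m g (sin θ − μ_s cos θ), so P = 324×0.1829/1.007 = 58.8 N.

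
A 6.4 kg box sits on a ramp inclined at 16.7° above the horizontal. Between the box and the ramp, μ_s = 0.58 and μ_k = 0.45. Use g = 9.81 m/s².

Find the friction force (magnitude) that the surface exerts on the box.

f ≈ 18 N (up the incline)

Normal force: N = m g cos θ = 6.4 × 9.81 × cos 16.7° = 60.14 N.
Along the slope the weight component is m g sin θ = 18.04 N; friction must supply exactly this, acting up-slope.
The static-friction ceiling is μ_s N = 0.58 × 60.14 = 34.88 N.
Since |18.04| ≤ 34.88 N, static friction is sufficient; f equals the required value, not μ_s N.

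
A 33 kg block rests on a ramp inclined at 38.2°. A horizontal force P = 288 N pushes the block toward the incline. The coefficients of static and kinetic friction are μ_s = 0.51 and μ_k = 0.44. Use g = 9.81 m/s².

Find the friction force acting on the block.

The horizontal push has a component P sin θ into the surface, so N = m g cos θ + P sin θ = 254.4 + 178.1 = 432.5 N.
Along the incline, the net driving force (taking up-slope positive) is P cos θ − m g sin θ = 226.3 − 200.2 = 26.13 N, so equilibrium requires friction f = -26.13 N (down-slope).
The limit of static friction is μ_s N = 220.6 N.
Since 26.13 N is within the 220.6 N limit, the block stays put and friction is exactly 26.1 N.

f ≈ 26.1 N (down the incline)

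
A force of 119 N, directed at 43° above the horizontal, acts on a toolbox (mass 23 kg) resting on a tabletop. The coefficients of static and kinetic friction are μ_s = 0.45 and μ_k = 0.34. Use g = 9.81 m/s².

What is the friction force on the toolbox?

N = m g − P sin α = 225.6 − 119×sin 43° = 144.5 N.
The horizontal driving force is P cos α = 87.03 N, so equilibrium needs friction f = 87.03 N.
The static-friction limit is μ_s N = 65.01 N.
87.03 > 65.01 N → the toolbox slides; f = μ_k N = 0.34×144.5 = 49.1 N.

f ≈ 49.1 N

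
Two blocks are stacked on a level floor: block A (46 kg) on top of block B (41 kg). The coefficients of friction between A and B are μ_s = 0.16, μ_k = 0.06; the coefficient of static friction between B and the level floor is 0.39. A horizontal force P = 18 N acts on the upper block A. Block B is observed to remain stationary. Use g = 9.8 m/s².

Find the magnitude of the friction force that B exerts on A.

f ≈ 18 N

Between the blocks, N₁ = m_A g = 450.8 N.
So the A–B interface can sustain at most μ_s N₁ = 72.13 N of static friction.
P = 18 N is within that limit, so A and B move together (both at rest); the A–B friction is simply f₁ = P = 18 N.
By Newton's third law B feels 18 N forward from A. With B stationary, the floor's static friction on B balances it: f₂ = 18 N (well within μ_s(m_A+m_B)g = 332.5 N).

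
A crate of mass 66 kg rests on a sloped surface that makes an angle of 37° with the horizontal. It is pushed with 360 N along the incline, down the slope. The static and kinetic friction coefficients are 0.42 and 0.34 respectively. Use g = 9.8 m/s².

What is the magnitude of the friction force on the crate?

Normal force: N = m g cos θ = 66 × 9.8 × cos 37° = 516.6 N.
Parallel to the incline, ΣF = 0 gives f = m g sin θ + P = 389.3 + 360 = 749.3 N (up-slope positive).
The static-friction ceiling is μ_s N = 0.42 × 516.6 = 217 N.
|749.3| exceeds 217 N, so the crate slips down-slope; friction is kinetic, f = μ_k N = 0.34×516.6 = 176 N.

f ≈ 176 N (up the incline)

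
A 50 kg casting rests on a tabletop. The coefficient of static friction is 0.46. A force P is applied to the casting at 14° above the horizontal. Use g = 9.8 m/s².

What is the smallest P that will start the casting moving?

N = m g − P sin α (the pull lifts the casting).
At impending slip, P cos α = μ_s N = μ_s (m g − P sin α).
Solving: P (cos α + μ_s sin α) = μ_s m g → P = 0.46×490/(cos 14° + 0.46 sin 14°) = 225/1.082 = 208 N.

P ≈ 208 N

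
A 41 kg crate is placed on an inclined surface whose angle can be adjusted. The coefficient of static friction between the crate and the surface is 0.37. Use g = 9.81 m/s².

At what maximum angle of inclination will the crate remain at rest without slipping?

At the slip threshold, m g sin θ = μ_s · m g cos θ, so tan θ = μ_s.
θ_max = arctan(0.37) = 20.3°.

θ_max ≈ 20.3°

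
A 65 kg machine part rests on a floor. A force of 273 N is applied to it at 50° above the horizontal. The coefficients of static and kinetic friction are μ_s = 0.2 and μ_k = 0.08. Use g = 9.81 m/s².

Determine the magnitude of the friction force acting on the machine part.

The vertical component of P reduces the normal force: N = m g − P sin α = 637.6 − 209.1 = 428.5 N.
Horizontally, friction must balance P cos α = 175.5 N.
μ_s N = 0.2 × 428.5 = 85.7 N.
175.5 > 85.7 N → the machine part slides; f = μ_k N = 0.08×428.5 = 34.3 N.

f ≈ 34.3 N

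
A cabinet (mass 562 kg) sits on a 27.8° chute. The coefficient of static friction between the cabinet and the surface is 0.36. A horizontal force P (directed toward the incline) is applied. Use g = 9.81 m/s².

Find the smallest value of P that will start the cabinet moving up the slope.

P ≈ 6040 N

At impending motion up the slope, friction acts down-slope at its limit: f = μ_s N.
Perpendicular to the incline: N = m g cos θ + P sin θ.
Along the incline: P cos θ = m g sin θ + μ_s N = m g sin θ + μ_s (m g cos θ + P sin θ).
Solving, P (cos θ − μ_s sin θ) = m g (sin θ + μ_s cos θ), so P = 562×9.81×(sin 27.8° + 0.36 cos 27.8°)/(cos 27.8° − 0.36 sin 27.8°) = 5510×0.7848/0.7167 = 6040 N.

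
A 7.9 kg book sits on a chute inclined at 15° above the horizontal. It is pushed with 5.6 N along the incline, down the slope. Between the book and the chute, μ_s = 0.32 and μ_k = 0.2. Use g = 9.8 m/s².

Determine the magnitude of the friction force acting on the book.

f ≈ 15 N (up the incline)

The normal reaction is N = m g cos θ = 74.78 N.
The friction needed for equilibrium is m g sin θ + P = 20.04 + 5.6 = 25.64 N, measured positive up-slope.
The static-friction ceiling is μ_s N = 0.32 × 74.78 = 23.93 N.
Since |25.64| > 23.93 N, static friction cannot hold it; the book slides down the incline and kinetic friction applies: f = μ_k N = 0.2 × 74.78 = 15 N.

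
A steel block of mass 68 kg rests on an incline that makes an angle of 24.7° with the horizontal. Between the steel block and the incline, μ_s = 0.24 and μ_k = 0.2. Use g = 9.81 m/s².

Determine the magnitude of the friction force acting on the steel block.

Normal force: N = m g cos θ = 68 × 9.81 × cos 24.7° = 606 N.
For equilibrium along the incline, friction must balance the weight component: f = m g sin θ = 278.8 N up the slope.
Maximum static friction available: μ_s N = 0.24 × 606 = 145.5 N.
Since |278.8| > 145.5 N, static friction cannot hold it; the steel block slides down the incline and kinetic friction applies: f = μ_k N = 0.2 × 606 = 121 N.

f ≈ 121 N (up the incline)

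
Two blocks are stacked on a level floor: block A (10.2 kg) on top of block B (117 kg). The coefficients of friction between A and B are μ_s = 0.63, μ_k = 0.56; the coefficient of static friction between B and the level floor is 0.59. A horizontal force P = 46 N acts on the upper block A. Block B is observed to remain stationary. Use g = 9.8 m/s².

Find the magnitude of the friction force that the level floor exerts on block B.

f ≈ 46 N

Between the blocks, N₁ = m_A g = 99.96 N.
So the A–B interface can sustain at most μ_s N₁ = 62.97 N of static friction.
P = 46 N is within that limit, so A and B move together (both at rest); the A–B friction is simply f₁ = P = 46 N.
By Newton's third law B feels 46 N forward from A. With B stationary, the floor's static friction on B balances it: f₂ = 46 N (well within μ_s(m_A+m_B)g = 735.5 N).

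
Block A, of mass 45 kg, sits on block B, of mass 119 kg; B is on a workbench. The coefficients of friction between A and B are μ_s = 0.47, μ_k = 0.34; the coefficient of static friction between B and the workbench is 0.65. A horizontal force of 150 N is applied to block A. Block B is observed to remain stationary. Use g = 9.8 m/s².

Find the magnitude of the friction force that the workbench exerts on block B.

The normal force B exerts on A is simply A's weight, N₁ = 441 N.
Maximum static friction on A from B: μ_s N₁ = 0.47×441 = 207.3 N.
P = 150 N is within that limit, so A and B move together (both at rest); the A–B friction is simply f₁ = P = 150 N.
By Newton's third law B feels 150 N forward from A. With B stationary, the floor's static friction on B balances it: f₂ = 150 N (well within μ_s(m_A+m_B)g = 1045 N).

f ≈ 150 N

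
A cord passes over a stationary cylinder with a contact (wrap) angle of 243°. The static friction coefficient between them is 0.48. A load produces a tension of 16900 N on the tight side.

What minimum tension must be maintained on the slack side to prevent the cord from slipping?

T_min ≈ 2210 N

Capstan equation at impending slip: T_tight/T_slack = e^{μβ}.
β = 243° = 4.241 rad; e^{μβ} = e^{0.48×4.241} = 7.658.
T_slack = T_tight / e^{μβ} = 16900 / 7.658 = 2210 N.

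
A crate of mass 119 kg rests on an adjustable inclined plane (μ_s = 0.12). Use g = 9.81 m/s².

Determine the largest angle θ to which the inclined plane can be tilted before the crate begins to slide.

θ_max ≈ 6.84°

At the slip threshold, m g sin θ = μ_s · m g cos θ, so tan θ = μ_s.
θ_max = arctan(0.12) = 6.84°.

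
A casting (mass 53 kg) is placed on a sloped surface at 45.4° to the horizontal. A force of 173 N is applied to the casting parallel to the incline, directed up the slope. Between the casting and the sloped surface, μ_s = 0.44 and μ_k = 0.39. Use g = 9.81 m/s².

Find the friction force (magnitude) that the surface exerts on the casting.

The normal reaction is N = m g cos θ = 365.1 N.
For equilibrium along the incline the friction force must supply f = m g sin θ − P = 370.2 − 173 = 197.2 N (positive meaning up-slope).
Static friction can supply at most μ_s N = 160.6 N.
Since |197.2| > 160.6 N, static friction cannot hold it; the casting slides down the incline and kinetic friction applies: f = μ_k N = 0.39 × 365.1 = 142 N.

f ≈ 142 N (up the incline)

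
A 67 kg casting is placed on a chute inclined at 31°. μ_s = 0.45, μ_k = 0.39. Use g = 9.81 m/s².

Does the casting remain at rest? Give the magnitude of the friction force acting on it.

N = m g cos θ = 563 N.
Down-slope weight component: m g sin θ = 339 N.
μ_s N = 254 N.
339 > 254 N, so it slides; kinetic friction f = μ_k N = 0.39×563 = 220 N.

f ≈ 220 N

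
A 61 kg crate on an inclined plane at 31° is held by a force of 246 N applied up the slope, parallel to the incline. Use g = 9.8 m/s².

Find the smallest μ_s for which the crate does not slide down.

μ_s,min ≈ 0.121

N = m g cos θ = 512.4 N.
Friction must make up the shortfall along the incline: f = m g sin θ − P = 307.9 − 246 = 61.89 N.
At the threshold f = μ_s N, so μ_s,min = 61.89/512.4 = 0.121.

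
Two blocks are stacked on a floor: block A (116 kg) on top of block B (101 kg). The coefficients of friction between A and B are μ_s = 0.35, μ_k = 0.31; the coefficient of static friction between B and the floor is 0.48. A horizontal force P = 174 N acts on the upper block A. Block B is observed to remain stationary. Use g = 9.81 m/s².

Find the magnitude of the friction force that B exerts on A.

Between the blocks, N₁ = m_A g = 1138 N.
Maximum static friction on A from B: μ_s N₁ = 0.35×1138 = 398.3 N.
P = 174 N is within that limit, so A and B move together (both at rest); the A–B friction is simply f₁ = P = 174 N.
By Newton's third law B feels 174 N forward from A. With B stationary, the floor's static friction on B balances it: f₂ = 174 N (well within μ_s(m_A+m_B)g = 1022 N).

f ≈ 174 N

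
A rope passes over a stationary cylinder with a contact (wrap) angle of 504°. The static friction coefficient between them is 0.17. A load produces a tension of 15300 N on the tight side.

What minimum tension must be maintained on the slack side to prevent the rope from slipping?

T_min ≈ 3430 N

Capstan equation at impending slip: T_tight/T_slack = e^{μβ}.
β = 504° = 8.796 rad; e^{μβ} = e^{0.17×8.796} = 4.461.
T_slack = T_tight / e^{μβ} = 15300 / 4.461 = 3430 N.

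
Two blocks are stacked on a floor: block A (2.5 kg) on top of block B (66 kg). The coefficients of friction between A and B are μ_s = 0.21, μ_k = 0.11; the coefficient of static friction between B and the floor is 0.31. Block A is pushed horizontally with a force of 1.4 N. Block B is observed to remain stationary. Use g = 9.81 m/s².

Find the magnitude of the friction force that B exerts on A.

The normal force B exerts on A is simply A's weight, N₁ = 24.53 N.
Maximum static friction on A from B: μ_s N₁ = 0.21×24.53 = 5.15 N.
Since P = 1.4 N ≤ 5.15 N, A does not slip on B; friction on A equals P = 1.4 N.
B experiences an equal 1.4 N forward from A (third law). B is in equilibrium, so the floor supplies f₂ = 1.4 N of static friction (limit μ_s(m_A+m_B)g = 208.3 N, not exceeded).

f ≈ 1.4 N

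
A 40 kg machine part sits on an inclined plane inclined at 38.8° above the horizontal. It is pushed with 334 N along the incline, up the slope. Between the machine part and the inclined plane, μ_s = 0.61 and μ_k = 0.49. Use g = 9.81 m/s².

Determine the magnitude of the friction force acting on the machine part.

The normal reaction is N = m g cos θ = 305.8 N.
For equilibrium along the incline the friction force must supply f = m g sin θ − P = 245.9 − 334 = -88.12 N (positive meaning up-slope).
Static friction can supply at most μ_s N = 186.5 N.
Since |-88.12| ≤ 186.5 N, the machine part remains in static equilibrium and friction takes exactly the required value.

f ≈ 88.1 N (down the incline)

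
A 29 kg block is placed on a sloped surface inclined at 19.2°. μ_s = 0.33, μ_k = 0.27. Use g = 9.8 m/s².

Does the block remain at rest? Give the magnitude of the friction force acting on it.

N = m g cos θ = 268 N.
Down-slope weight component: m g sin θ = 93.5 N.
μ_s N = 88.6 N.
93.5 > 88.6 N, so it slides; kinetic friction f = μ_k N = 0.27×268 = 72.5 N.

f ≈ 72.5 N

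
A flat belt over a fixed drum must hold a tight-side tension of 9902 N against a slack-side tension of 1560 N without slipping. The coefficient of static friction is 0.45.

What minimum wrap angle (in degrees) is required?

β_min ≈ 235°

T₂/T₁ = e^{μβ} → β = ln(T₂/T₁)/μ.
β = ln(9902/1560)/0.45 = 1.848/0.45 = 4.107 rad.
In degrees: β = 4.107 × 180/π = 235°.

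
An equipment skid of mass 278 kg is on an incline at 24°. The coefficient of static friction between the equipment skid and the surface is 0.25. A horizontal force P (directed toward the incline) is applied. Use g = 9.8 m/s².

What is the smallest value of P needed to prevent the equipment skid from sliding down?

P_min ≈ 479 N

The equipment skid tends to slide down (tan θ > μ_s), so at the point of impending slip friction acts up-slope at its limit: f = μ_s N.
Perpendicular to the incline: N = m g cos θ + P sin θ.
Along the incline: P cos θ + μ_s N = m g sin θ, i.e. P cos θ + μ_s (m g cos θ + P sin θ) = m g sin θ.
Solving, P (cos θ + μ_s sin θ) = m g (sin θ − μ_s cos θ), so P = 2720×0.1784/1.015 = 479 N.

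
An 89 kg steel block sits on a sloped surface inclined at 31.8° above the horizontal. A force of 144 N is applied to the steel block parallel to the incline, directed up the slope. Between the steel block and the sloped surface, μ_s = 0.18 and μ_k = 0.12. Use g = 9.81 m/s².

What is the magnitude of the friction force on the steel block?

Perpendicular to the surface, N = m g cos θ = 89·9.81·cos 31.8° = 742 N.
Parallel to the incline, ΣF = 0 gives f = m g sin θ − P = 460.1 − 144 = 316.1 N (up-slope positive).
Maximum static friction available: μ_s N = 0.18 × 742 = 133.6 N.
Since |316.1| > 133.6 N, static friction cannot hold it; the steel block slides down the incline and kinetic friction applies: f = μ_k N = 0.12 × 742 = 89 N.

f ≈ 89 N (up the incline)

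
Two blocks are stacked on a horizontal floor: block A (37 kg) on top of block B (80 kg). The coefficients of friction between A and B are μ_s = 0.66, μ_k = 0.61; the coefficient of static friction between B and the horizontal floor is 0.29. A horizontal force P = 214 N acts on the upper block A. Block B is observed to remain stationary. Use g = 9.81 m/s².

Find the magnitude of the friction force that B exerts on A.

f ≈ 214 N

Between the blocks, N₁ = m_A g = 363 N.
So the A–B interface can sustain at most μ_s N₁ = 239.6 N of static friction.
P = 214 N is within that limit, so A and B move together (both at rest); the A–B friction is simply f₁ = P = 214 N.
B experiences an equal 214 N forward from A (third law). B is in equilibrium, so the floor supplies f₂ = 214 N of static friction (limit μ_s(m_A+m_B)g = 332.9 N, not exceeded).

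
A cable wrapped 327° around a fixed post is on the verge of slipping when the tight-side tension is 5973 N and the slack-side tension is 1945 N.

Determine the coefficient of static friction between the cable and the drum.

μ ≈ 0.197

T₂/T₁ = e^{μβ} → μ = ln(T₂/T₁)/β.
β = 327° = 5.707 rad.
μ = ln(5973/1945)/5.707 = ln(3.071)/5.707 = 0.197.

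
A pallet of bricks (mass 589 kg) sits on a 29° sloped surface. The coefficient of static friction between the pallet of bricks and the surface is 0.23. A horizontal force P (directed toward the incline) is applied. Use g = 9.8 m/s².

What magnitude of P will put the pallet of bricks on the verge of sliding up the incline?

At impending motion up the slope, friction acts down-slope at its limit: f = μ_s N.
Perpendicular to the incline: N = m g cos θ + P sin θ.
Along the incline: P cos θ = m g sin θ + μ_s N = m g sin θ + μ_s (m g cos θ + P sin θ).
Solving, P (cos θ − μ_s sin θ) = m g (sin θ + μ_s cos θ), so P = 589×9.8×(sin 29° + 0.23 cos 29°)/(cos 29° − 0.23 sin 29°) = 5770×0.686/0.7631 = 5190 N.

P ≈ 5190 N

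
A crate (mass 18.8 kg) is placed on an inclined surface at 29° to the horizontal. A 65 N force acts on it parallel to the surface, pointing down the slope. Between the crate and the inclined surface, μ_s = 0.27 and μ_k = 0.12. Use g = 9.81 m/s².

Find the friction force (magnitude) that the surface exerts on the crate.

f ≈ 19.4 N (up the incline)

The normal reaction is N = m g cos θ = 161.3 N.
Parallel to the incline, ΣF = 0 gives f = m g sin θ + P = 89.41 + 65 = 154.4 N (up-slope positive).
Static friction can supply at most μ_s N = 43.55 N.
Since |154.4| > 43.55 N, static friction cannot hold it; the crate slides down the incline and kinetic friction applies: f = μ_k N = 0.12 × 161.3 = 19.4 N.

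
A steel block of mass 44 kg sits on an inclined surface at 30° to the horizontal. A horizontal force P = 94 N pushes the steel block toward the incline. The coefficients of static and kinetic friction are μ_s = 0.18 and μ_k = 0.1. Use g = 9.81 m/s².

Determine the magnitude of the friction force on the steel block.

Normal direction: N = m g cos θ + P sin θ = 420.8 N.
Parallel to the incline: P cos θ − m g sin θ = 81.41 − 215.8 = -134.4 N; the friction needed to balance this is 134.4 N acting up the slope.
Maximum static friction: μ_s N = 0.18 × 420.8 = 75.75 N.
|f_req| = 134.4 > 75.75 N → the steel block slides down the incline; f = μ_k N = 0.1 × 420.8 = 42.1 N.

f ≈ 42.1 N (up the incline)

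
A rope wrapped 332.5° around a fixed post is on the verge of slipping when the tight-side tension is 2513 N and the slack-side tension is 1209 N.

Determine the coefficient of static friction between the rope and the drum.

T₂/T₁ = e^{μβ} → μ = ln(T₂/T₁)/β.
β = 332.5° = 5.803 rad.
μ = ln(2513/1209)/5.803 = ln(2.079)/5.803 = 0.126.

μ ≈ 0.126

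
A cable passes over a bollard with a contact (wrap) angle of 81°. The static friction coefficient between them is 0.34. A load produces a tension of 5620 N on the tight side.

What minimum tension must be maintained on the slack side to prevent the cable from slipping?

Capstan equation at impending slip: T_tight/T_slack = e^{μβ}.
β = 81° = 1.414 rad; e^{μβ} = e^{0.34×1.414} = 1.617.
T_slack = T_tight / e^{μβ} = 5620 / 1.617 = 3480 N.

T_min ≈ 3480 N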